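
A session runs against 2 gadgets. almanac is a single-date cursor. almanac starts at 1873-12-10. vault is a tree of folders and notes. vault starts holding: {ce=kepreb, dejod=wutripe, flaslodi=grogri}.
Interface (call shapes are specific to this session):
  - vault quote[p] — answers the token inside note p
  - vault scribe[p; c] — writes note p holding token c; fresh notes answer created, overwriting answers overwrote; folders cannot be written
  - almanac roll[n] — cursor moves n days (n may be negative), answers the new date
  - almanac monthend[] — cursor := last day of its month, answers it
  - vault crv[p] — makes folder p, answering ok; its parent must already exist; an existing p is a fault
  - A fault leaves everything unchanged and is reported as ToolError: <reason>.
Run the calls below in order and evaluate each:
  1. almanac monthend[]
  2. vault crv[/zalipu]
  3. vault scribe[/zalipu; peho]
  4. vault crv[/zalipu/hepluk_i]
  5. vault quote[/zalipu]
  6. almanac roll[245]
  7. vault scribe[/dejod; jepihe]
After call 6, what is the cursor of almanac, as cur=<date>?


;; almanac monthend() ~> 1873-12-31
;; vault crv(p: /zalipu) ~> ok
;; vault scribe(p: /zalipu, c: peho) ~> ToolError: is a directory
;; vault crv(p: /zalipu/hepluk_i) ~> ok
;; vault quote(p: /zalipu) ~> ToolError: is a directory
;; almanac roll(n: 245) ~> 1874-09-02
;; vault scribe(p: /dejod, c: jepihe) ~> overwrote

Answer: cur=1874-09-02


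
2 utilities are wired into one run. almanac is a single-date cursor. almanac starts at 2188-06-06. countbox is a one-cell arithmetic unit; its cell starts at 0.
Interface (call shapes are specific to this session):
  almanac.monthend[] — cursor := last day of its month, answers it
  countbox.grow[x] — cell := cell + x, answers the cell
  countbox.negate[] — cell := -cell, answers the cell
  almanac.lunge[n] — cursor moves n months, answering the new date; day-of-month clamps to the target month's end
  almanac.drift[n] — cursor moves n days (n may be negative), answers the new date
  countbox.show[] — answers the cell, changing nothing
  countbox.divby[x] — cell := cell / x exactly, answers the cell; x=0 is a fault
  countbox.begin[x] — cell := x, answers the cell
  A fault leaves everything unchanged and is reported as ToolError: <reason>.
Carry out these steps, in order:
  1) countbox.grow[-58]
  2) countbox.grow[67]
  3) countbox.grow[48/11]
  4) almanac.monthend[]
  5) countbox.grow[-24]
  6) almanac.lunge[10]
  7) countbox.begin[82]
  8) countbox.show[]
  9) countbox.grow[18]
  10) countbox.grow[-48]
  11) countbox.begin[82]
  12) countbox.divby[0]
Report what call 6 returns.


Act: grow[x='-58']
Obs: -58
Act: grow[x='67']
Obs: 9
Act: grow[x='48/11']
Obs: 147/11
Act: monthend[]
Obs: 2188-06-30
Act: grow[x='-24']
Obs: -117/11
Act: lunge[n='10']
Obs: 2189-04-30
Act: begin[x='82']
Obs: 82
Act: show[]
Obs: 82
Act: grow[x='18']
Obs: 100
Act: grow[x='-48']
Obs: 52
Act: begin[x='82']
Obs: 82
Act: divby[x='0']
Obs: ToolError: division by zero

Answer: 2189-04-30


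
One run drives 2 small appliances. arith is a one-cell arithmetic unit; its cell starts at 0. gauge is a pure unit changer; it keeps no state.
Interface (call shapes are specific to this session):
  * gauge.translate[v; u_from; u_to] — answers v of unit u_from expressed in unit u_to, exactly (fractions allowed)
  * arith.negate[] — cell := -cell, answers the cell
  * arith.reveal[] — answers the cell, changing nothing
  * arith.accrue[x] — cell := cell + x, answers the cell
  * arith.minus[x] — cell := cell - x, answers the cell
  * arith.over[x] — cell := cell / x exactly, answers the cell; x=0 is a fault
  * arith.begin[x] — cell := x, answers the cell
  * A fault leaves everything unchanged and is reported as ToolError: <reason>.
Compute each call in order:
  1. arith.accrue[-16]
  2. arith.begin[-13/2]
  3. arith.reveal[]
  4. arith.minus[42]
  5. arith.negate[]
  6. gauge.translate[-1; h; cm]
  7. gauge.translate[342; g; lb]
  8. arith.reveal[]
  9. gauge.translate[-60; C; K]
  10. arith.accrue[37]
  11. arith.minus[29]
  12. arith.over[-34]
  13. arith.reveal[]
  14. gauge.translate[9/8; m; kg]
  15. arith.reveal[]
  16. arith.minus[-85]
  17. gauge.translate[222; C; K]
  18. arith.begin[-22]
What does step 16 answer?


Answer: 5667/68

Derivation:
Step: arith.accrue[x: -16]
Result: -16
Step: arith.begin[x: -13/2]
Result: -13/2
Step: arith.reveal[]
Result: -13/2
Step: arith.minus[x: 42]
Result: -97/2
Step: arith.negate[]
Result: 97/2
Step: gauge.translate[v: -1; u_from: h; u_to: cm]
Result: ToolError: incompatible units
Step: gauge.translate[v: 342; u_from: g; u_to: lb]
Result: 34200000/45359237
Step: arith.reveal[]
Result: 97/2
Step: gauge.translate[v: -60; u_from: C; u_to: K]
Result: 4263/20
Step: arith.accrue[x: 37]
Result: 171/2
Step: arith.minus[x: 29]
Result: 113/2
Step: arith.over[x: -34]
Result: -113/68
Step: arith.reveal[]
Result: -113/68
Step: gauge.translate[v: 9/8; u_from: m; u_to: kg]
Result: ToolError: incompatible units
Step: arith.reveal[]
Result: -113/68
Step: arith.minus[x: -85]
Result: 5667/68
Step: gauge.translate[v: 222; u_from: C; u_to: K]
Result: 9903/20
Step: arith.begin[x: -22]
Result: -22


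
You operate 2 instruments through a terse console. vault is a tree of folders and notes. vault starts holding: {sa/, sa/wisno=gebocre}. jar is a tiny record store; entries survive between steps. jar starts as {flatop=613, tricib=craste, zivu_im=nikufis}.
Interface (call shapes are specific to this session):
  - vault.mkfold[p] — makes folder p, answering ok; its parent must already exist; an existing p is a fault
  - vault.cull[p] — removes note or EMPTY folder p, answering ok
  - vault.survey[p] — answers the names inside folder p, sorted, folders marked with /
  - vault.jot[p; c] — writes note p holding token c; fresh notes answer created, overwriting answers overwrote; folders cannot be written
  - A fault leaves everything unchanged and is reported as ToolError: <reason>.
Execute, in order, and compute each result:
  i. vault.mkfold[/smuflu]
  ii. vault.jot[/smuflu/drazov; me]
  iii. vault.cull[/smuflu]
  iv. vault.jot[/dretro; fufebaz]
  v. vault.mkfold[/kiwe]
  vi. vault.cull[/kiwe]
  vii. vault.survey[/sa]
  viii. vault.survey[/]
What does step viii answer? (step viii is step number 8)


Answer: [dretro, sa/, smuflu/]

Derivation:
I use mkfold on p=/smuflu, and observe ok.
Now I run jot on p=/smuflu/drazov, c=me: created.
I try cull on p=/smuflu, and see ToolError: not empty.
Calling jot on p=/dretro, c=fufebaz, — result: created.
Invoking mkfold on p=/kiwe, giving ok.
I call cull on p=/kiwe, giving ok.
I call survey on p=/sa, giving [wisno].
Then survey on p=/, which returns [dretro, sa/, smuflu/].


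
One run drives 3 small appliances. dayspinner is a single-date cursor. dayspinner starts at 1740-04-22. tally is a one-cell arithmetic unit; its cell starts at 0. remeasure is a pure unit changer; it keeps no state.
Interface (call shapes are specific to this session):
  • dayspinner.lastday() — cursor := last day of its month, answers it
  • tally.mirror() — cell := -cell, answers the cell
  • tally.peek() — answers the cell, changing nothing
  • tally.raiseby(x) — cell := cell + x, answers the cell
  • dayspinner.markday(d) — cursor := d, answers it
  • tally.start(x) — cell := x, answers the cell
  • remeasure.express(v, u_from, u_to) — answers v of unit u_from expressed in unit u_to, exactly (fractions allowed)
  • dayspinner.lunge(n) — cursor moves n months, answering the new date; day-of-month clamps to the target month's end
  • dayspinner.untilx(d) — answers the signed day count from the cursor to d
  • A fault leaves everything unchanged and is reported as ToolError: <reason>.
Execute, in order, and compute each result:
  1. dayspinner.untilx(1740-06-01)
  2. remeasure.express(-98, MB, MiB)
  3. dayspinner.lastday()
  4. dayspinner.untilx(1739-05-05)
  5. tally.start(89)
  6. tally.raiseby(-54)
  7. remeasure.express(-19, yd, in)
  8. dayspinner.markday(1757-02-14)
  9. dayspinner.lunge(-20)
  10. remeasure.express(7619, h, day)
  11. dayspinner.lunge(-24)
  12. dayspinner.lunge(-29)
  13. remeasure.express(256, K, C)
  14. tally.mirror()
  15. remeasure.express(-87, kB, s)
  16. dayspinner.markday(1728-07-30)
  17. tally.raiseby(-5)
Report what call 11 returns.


Answer: 1753-06-14

Derivation:
% untilx d='1740-06-01'
  40
% express v='-98' u_from='MB' u_to='MiB'
  -765625/8192
% lastday
  1740-04-30
% untilx d='1739-05-05'
  -361
% start x='89'
  89
% raiseby x='-54'
  35
% express v='-19' u_from='yd' u_to='in'
  -684
% markday d='1757-02-14'
  1757-02-14
% lunge n='-20'
  1755-06-14
% express v='7619' u_from='h' u_to='day'
  7619/24
% lunge n='-24'
  1753-06-14
% lunge n='-29'
  1751-01-14
% express v='256' u_from='K' u_to='C'
  -343/20
% mirror
  -35
% express v='-87' u_from='kB' u_to='s'
  ToolError: incompatible units
% markday d='1728-07-30'
  1728-07-30
% raiseby x='-5'
  -40


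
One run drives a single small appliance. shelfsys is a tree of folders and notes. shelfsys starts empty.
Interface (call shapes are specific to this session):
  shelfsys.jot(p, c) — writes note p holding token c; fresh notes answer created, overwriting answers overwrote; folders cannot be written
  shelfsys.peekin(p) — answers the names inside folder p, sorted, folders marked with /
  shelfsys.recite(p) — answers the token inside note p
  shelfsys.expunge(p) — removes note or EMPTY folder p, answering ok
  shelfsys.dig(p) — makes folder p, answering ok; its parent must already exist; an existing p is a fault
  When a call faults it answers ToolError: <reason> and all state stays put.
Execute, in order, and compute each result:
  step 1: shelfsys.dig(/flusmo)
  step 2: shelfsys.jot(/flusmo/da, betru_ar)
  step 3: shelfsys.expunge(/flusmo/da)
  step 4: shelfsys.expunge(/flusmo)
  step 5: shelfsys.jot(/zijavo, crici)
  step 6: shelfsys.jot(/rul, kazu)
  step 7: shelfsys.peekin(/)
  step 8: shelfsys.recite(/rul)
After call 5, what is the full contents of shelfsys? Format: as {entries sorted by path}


Answer: {zijavo=crici}

Derivation:
>>> shelfsys.dig p='/flusmo'
[out] ok
>>> shelfsys.jot p='/flusmo/da' c='betru_ar'
[out] created
>>> shelfsys.expunge p='/flusmo/da'
[out] ok
>>> shelfsys.expunge p='/flusmo'
[out] ok
>>> shelfsys.jot p='/zijavo' c='crici'
[out] created
>>> shelfsys.jot p='/rul' c='kazu'
[out] created
>>> shelfsys.peekin p='/'
[out] [rul, zijavo]
>>> shelfsys.recite p='/rul'
[out] kazu


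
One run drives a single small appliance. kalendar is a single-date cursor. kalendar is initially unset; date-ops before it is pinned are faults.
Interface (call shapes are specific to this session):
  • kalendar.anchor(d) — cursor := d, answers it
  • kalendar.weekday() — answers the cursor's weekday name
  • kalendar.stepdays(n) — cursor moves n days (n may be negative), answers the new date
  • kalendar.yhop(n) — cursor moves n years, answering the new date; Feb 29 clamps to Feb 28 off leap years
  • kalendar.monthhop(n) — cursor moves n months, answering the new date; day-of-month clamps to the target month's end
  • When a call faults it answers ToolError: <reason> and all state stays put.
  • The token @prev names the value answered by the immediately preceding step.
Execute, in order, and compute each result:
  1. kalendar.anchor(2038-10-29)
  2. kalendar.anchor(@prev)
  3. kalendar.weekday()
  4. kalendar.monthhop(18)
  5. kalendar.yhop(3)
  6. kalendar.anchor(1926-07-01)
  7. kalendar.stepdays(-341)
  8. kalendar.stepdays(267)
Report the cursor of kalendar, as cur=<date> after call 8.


Using anchor on d→2038-10-29: 2038-10-29.
I run anchor on d→@prev, giving 2038-10-29.
Calling weekday(), which returns Friday.
I call monthhop on n→18, yielding 2040-04-29.
Then yhop on n→3, — result: 2043-04-29.
Then anchor on d→1926-07-01, — result: 1926-07-01.
I call stepdays on n→-341, which returns 1925-07-25.
I invoke stepdays on n→267, and get 1926-04-18.

Answer: cur=1926-04-18


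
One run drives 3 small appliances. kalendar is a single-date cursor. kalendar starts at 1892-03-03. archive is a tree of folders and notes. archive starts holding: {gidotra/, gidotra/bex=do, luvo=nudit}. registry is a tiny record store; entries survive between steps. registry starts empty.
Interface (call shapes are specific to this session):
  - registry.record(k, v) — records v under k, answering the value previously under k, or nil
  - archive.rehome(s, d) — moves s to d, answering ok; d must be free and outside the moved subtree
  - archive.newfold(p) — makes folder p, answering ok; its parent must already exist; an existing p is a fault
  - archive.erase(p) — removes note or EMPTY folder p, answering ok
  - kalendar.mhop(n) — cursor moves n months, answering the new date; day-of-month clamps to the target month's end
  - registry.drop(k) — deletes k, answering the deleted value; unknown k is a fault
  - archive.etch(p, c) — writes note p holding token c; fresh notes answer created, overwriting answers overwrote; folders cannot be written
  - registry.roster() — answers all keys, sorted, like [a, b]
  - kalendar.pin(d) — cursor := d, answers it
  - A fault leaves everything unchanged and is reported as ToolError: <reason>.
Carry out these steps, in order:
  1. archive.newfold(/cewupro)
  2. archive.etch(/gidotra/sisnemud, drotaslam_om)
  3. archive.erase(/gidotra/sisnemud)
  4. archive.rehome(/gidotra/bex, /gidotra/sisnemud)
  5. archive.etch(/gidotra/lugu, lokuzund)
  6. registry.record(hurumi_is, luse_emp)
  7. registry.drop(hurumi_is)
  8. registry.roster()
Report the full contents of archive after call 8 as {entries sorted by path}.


Answer: {cewupro/, gidotra/, gidotra/lugu=lokuzund, gidotra/sisnemud=do, luvo=nudit}

Derivation:
·→ archive.newfold(p→/cewupro)
·← ok
·→ archive.etch(p→/gidotra/sisnemud, c→drotaslam_om)
·← created
·→ archive.erase(p→/gidotra/sisnemud)
·← ok
·→ archive.rehome(s→/gidotra/bex, d→/gidotra/sisnemud)
·← ok
·→ archive.etch(p→/gidotra/lugu, c→lokuzund)
·← created
·→ registry.record(k→hurumi_is, v→luse_emp)
·← nil
·→ registry.drop(k→hurumi_is)
·← luse_emp
·→ registry.roster()
·← []


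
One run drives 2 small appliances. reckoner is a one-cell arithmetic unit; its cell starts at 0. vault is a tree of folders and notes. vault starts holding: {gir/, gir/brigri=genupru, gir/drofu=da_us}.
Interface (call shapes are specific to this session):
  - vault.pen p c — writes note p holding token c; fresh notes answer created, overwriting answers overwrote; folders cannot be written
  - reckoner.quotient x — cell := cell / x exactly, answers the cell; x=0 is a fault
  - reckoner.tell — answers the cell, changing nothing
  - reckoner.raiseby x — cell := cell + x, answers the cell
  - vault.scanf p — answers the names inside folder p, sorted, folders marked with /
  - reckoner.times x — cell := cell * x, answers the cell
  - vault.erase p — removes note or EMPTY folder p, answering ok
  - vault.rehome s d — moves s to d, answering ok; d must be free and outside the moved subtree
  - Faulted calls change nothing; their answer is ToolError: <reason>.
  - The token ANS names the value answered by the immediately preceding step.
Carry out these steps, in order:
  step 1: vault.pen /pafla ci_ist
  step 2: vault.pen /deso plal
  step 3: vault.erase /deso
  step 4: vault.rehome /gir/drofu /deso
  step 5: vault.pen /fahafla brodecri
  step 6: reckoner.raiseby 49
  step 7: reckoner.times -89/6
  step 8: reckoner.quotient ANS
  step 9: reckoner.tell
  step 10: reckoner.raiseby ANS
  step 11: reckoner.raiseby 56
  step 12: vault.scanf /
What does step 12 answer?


Answer: [deso, fahafla, gir/, pafla]

Derivation:
% vault.pen(p=/pafla, c=ci_ist) => created
% vault.pen(p=/deso, c=plal) => created
% vault.erase(p=/deso) => ok
% vault.rehome(s=/gir/drofu, d=/deso) => ok
% vault.pen(p=/fahafla, c=brodecri) => created
% reckoner.raiseby(x=49) => 49
% reckoner.times(x=-89/6) => -4361/6
% reckoner.quotient(x=ANS) => 1
% reckoner.tell() => 1
% reckoner.raiseby(x=ANS) => 2
% reckoner.raiseby(x=56) => 58
% vault.scanf(p=/) => [deso, fahafla, gir/, pafla]


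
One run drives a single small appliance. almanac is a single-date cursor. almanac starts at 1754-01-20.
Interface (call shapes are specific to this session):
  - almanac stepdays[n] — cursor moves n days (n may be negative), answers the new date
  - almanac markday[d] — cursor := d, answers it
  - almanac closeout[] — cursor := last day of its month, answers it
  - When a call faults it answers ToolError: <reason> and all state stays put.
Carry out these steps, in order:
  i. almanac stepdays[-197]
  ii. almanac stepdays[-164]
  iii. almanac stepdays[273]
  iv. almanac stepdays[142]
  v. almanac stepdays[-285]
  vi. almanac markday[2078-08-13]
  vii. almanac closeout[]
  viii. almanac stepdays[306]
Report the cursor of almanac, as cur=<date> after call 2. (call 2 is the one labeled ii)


> almanac stepdays n='-197'
[out] 1753-07-07
> almanac stepdays n='-164'
[out] 1753-01-24
> almanac stepdays n='273'
[out] 1753-10-24
> almanac stepdays n='142'
[out] 1754-03-15
> almanac stepdays n='-285'
[out] 1753-06-03
> almanac markday d='2078-08-13'
[out] 2078-08-13
> almanac closeout
[out] 2078-08-31
> almanac stepdays n='306'
[out] 2079-07-03

Answer: cur=1753-01-24


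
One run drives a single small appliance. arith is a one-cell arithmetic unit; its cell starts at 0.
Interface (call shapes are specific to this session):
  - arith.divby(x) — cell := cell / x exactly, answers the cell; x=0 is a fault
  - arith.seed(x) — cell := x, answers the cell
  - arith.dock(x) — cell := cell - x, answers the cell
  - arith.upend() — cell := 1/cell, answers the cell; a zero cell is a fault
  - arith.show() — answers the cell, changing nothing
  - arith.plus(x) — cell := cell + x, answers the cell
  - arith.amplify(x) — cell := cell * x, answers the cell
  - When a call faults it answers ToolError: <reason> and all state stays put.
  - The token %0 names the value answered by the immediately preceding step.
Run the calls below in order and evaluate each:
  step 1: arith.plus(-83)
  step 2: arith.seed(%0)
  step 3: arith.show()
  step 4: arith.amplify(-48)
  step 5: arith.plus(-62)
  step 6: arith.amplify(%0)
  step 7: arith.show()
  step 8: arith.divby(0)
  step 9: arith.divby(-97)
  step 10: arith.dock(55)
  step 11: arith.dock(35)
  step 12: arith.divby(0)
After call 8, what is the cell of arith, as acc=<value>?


CALL arith.plus[x=-83]
RET  -83
CALL arith.seed[x=%0]
RET  -83
CALL arith.show[]
RET  -83
CALL arith.amplify[x=-48]
RET  3984
CALL arith.plus[x=-62]
RET  3922
CALL arith.amplify[x=%0]
RET  15382084
CALL arith.show[]
RET  15382084
CALL arith.divby[x=0]
RET  ToolError: division by zero
CALL arith.divby[x=-97]
RET  -15382084/97
CALL arith.dock[x=55]
RET  -15387419/97
CALL arith.dock[x=35]
RET  -15390814/97
CALL arith.divby[x=0]
RET  ToolError: division by zero

Answer: acc=15382084


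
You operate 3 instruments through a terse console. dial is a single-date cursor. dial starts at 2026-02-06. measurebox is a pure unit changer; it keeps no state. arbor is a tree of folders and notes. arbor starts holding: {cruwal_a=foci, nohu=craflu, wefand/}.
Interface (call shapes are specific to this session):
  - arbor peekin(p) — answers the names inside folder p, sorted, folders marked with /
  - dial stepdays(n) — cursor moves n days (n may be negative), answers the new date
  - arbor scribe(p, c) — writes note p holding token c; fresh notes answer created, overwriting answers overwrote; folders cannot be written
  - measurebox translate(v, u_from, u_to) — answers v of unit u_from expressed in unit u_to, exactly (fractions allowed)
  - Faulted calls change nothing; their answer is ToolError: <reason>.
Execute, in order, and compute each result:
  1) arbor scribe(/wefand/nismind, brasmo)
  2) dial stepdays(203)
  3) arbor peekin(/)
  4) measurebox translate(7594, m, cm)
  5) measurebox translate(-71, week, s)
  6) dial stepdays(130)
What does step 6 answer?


Answer: 2027-01-05

Derivation:
-- arbor scribe(p=/wefand/nismind, c=brasmo) => created
-- dial stepdays(n=203) => 2026-08-28
-- arbor peekin(p=/) => [cruwal_a, nohu, wefand/]
-- measurebox translate(v=7594, u_from=m, u_to=cm) => 759400
-- measurebox translate(v=-71, u_from=week, u_to=s) => -42940800
-- dial stepdays(n=130) => 2027-01-05


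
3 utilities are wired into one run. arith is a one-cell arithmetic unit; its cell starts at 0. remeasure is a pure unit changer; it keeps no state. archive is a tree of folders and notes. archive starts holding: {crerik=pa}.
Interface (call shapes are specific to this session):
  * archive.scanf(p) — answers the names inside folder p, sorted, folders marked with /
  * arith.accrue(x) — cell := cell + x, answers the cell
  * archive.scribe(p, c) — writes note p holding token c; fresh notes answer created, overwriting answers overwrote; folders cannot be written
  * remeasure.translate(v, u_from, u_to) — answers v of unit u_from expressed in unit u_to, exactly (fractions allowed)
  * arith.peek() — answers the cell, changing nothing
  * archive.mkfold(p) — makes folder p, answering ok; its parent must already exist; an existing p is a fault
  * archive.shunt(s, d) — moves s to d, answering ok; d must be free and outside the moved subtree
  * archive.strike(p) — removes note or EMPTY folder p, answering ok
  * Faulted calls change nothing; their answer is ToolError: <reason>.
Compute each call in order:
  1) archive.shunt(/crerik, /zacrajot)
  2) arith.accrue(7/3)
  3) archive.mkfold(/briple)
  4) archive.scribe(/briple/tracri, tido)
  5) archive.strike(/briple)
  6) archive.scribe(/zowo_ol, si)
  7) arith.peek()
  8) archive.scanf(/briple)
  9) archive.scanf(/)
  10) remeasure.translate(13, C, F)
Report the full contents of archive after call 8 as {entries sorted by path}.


Answer: {briple/, briple/tracri=tido, zacrajot=pa, zowo_ol=si}

Derivation:
I use shunt passing s=/crerik, d=/zacrajot, yielding ok.
Then accrue passing x=7/3, yielding 7/3.
Then mkfold passing p=/briple, yielding ok.
I run scribe passing p=/briple/tracri, c=tido, → created.
Invoking strike passing p=/briple, → ToolError: not empty.
I run scribe passing p=/zowo_ol, c=si, which returns created.
Using peek(), and see 7/3.
I use scanf passing p=/briple: [tracri].
I run scanf passing p=/, giving [briple/, zacrajot, zowo_ol].
I run translate passing v=13, u_from=C, u_to=F, which returns 277/5.


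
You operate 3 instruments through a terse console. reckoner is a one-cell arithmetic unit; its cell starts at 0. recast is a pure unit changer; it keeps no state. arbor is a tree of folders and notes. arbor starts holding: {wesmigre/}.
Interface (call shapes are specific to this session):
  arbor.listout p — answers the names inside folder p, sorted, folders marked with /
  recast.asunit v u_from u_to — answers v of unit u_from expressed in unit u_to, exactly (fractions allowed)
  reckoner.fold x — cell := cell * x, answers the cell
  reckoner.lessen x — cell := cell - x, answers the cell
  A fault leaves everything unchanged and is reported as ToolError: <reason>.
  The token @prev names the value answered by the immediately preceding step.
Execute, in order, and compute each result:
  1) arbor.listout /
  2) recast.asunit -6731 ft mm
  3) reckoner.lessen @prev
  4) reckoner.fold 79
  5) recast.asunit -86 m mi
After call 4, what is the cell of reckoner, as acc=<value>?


Answer: acc=810385476/5

Derivation:
! 1. arbor.listout(p='/') : [wesmigre/]
! 2. recast.asunit(v='-6731', u_from='ft', u_to='mm') : -10258044/5
! 3. reckoner.lessen(x='@prev') : 10258044/5
! 4. reckoner.fold(x='79') : 810385476/5
! 5. recast.asunit(v='-86', u_from='m', u_to='mi') : -5375/100584


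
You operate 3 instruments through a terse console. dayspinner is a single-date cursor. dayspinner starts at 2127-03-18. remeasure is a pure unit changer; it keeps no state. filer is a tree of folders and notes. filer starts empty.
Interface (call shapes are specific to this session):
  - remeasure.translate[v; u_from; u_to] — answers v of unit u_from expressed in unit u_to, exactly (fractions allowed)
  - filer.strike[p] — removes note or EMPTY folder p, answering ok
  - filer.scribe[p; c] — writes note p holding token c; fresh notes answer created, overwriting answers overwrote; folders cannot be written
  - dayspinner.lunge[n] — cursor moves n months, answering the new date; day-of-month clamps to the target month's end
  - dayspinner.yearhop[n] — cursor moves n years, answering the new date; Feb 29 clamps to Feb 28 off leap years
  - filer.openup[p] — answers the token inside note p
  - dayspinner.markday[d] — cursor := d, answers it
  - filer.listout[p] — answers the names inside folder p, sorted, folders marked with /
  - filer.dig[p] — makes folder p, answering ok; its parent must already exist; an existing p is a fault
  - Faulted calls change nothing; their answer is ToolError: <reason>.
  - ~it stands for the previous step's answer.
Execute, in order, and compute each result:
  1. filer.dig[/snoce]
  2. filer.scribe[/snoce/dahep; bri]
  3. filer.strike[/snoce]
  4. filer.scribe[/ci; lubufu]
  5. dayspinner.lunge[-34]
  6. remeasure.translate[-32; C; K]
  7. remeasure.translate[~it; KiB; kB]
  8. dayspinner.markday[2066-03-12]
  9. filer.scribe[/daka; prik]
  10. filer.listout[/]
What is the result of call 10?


Calling dig passing /snoce, and see ok.
Using scribe passing /snoce/dahep, bri, which returns created.
Using strike passing /snoce, and observe ToolError: not empty.
Now I run scribe passing /ci, lubufu, and get created.
I try lunge passing -34, giving 2124-05-18.
Next I call translate passing -32, C, K, — result: 4823/20.
I use translate passing ~it, KiB, kB, giving 154336/625.
Then markday passing 2066-03-12, giving 2066-03-12.
Next I call scribe passing /daka, prik, which returns created.
Using listout passing /, and observe [ci, daka, snoce/].

Answer: [ci, daka, snoce/]


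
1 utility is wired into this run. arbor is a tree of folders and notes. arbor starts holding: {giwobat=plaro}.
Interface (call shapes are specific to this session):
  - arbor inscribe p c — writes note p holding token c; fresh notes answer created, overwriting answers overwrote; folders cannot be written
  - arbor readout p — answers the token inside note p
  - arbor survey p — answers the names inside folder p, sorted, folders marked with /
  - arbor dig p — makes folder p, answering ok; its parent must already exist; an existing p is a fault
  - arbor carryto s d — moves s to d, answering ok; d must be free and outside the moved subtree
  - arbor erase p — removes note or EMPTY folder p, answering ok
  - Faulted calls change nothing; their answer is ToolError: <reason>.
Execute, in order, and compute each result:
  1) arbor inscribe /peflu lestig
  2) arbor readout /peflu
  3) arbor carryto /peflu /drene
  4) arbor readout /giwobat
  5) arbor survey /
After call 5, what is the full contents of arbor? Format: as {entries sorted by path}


I invoke arbor inscribe passing p→/peflu, c→lestig, — result: created.
Next I call arbor readout passing p→/peflu, — result: lestig.
Next I call arbor carryto passing s→/peflu, d→/drene, yielding ok.
Invoking arbor readout passing p→/giwobat, → plaro.
Next I call arbor survey passing p→/: [drene, giwobat].

Answer: {drene=lestig, giwobat=plaro}


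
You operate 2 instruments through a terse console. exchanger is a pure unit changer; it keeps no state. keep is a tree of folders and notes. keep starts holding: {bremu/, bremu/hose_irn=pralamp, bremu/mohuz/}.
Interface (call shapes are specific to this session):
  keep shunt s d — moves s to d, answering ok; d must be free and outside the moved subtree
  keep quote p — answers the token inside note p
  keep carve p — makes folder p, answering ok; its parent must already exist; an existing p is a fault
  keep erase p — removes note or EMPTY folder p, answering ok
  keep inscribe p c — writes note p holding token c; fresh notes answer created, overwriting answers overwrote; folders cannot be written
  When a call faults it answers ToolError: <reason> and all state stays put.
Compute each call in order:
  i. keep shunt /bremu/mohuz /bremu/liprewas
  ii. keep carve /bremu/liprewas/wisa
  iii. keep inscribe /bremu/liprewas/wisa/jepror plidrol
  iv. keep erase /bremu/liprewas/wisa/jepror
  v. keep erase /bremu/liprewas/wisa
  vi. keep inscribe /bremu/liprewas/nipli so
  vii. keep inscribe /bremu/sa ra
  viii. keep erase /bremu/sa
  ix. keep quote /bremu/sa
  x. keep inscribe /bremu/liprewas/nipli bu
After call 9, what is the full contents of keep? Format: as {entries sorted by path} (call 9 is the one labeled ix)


$ keep shunt s→/bremu/mohuz d→/bremu/liprewas
  ok
$ keep carve p→/bremu/liprewas/wisa
  ok
$ keep inscribe p→/bremu/liprewas/wisa/jepror c→plidrol
  created
$ keep erase p→/bremu/liprewas/wisa/jepror
  ok
$ keep erase p→/bremu/liprewas/wisa
  ok
$ keep inscribe p→/bremu/liprewas/nipli c→so
  created
$ keep inscribe p→/bremu/sa c→ra
  created
$ keep erase p→/bremu/sa
  ok
$ keep quote p→/bremu/sa
  ToolError: not found
$ keep inscribe p→/bremu/liprewas/nipli c→bu
  overwrote

Answer: {bremu/, bremu/hose_irn=pralamp, bremu/liprewas/, bremu/liprewas/nipli=so}


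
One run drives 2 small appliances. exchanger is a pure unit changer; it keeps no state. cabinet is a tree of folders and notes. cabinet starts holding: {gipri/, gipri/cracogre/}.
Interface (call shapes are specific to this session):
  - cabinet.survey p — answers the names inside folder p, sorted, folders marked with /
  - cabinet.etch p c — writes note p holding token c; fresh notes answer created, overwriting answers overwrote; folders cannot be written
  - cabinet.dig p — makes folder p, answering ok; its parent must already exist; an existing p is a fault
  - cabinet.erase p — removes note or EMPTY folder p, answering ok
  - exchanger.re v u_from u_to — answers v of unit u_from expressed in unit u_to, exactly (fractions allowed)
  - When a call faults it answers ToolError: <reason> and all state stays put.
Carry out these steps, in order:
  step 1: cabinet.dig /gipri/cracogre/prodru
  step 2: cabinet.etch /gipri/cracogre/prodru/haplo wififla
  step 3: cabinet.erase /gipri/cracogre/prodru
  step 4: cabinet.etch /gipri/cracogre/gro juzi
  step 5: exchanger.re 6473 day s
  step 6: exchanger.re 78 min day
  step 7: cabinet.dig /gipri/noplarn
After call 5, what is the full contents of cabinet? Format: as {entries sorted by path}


Answer: {gipri/, gipri/cracogre/, gipri/cracogre/gro=juzi, gipri/cracogre/prodru/, gipri/cracogre/prodru/haplo=wififla}

Derivation:
> cabinet.dig p: /gipri/cracogre/prodru
[out] ok
> cabinet.etch p: /gipri/cracogre/prodru/haplo c: wififla
[out] created
> cabinet.erase p: /gipri/cracogre/prodru
[out] ToolError: not empty
> cabinet.etch p: /gipri/cracogre/gro c: juzi
[out] created
> exchanger.re v: 6473 u_from: day u_to: s
[out] 559267200
> exchanger.re v: 78 u_from: min u_to: day
[out] 13/240
> cabinet.dig p: /gipri/noplarn
[out] ok


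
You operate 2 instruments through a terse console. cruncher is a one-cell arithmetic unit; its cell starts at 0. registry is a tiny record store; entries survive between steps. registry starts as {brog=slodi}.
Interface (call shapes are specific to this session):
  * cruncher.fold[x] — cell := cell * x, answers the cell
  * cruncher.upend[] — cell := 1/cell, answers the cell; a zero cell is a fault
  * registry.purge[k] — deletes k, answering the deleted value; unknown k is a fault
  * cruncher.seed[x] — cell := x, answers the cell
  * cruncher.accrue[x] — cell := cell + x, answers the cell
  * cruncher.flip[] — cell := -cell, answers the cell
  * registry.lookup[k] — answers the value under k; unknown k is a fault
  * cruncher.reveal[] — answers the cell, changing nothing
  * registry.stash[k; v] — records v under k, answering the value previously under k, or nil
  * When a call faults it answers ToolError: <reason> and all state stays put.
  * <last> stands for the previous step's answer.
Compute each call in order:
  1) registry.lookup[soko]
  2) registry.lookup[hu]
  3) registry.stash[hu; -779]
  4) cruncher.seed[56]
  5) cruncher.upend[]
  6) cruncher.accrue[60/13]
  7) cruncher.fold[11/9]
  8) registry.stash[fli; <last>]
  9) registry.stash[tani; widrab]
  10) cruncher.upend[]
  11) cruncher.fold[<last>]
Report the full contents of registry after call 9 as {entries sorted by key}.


$ lookup k: soko
:: ToolError: no such key soko
$ lookup k: hu
:: ToolError: no such key hu
$ stash k: hu v: -779
:: nil
$ seed x: 56
:: 56
$ upend
:: 1/56
$ accrue x: 60/13
:: 3373/728
$ fold x: 11/9
:: 37103/6552
$ stash k: fli v: <last>
:: nil
$ stash k: tani v: widrab
:: nil
$ upend
:: 6552/37103
$ fold x: <last>
:: 42928704/1376632609

Answer: {brog=slodi, fli=37103/6552, hu=-779, tani=widrab}


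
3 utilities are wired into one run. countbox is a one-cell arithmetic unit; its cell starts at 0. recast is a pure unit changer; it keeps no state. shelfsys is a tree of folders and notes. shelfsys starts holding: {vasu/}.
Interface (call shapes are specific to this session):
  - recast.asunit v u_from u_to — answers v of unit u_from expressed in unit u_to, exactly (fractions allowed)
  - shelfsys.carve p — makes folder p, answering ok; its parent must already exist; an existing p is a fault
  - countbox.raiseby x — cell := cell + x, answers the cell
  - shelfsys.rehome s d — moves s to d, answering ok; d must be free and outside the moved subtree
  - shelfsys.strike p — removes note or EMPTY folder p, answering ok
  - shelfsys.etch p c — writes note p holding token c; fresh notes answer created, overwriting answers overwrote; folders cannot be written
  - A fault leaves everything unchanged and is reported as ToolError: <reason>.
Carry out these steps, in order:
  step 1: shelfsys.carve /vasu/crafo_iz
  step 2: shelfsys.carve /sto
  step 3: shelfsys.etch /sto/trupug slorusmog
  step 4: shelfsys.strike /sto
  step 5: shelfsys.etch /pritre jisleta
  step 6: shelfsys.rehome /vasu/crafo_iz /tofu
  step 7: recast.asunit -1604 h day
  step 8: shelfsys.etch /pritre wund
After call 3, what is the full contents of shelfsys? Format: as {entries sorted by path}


>>> carve /vasu/crafo_iz
  ok
>>> carve /sto
  ok
>>> etch /sto/trupug slorusmog
  created
>>> strike /sto
  ToolError: not empty
>>> etch /pritre jisleta
  created
>>> rehome /vasu/crafo_iz /tofu
  ok
>>> asunit -1604 h day
  -401/6
>>> etch /pritre wund
  overwrote

Answer: {sto/, sto/trupug=slorusmog, vasu/, vasu/crafo_iz/}


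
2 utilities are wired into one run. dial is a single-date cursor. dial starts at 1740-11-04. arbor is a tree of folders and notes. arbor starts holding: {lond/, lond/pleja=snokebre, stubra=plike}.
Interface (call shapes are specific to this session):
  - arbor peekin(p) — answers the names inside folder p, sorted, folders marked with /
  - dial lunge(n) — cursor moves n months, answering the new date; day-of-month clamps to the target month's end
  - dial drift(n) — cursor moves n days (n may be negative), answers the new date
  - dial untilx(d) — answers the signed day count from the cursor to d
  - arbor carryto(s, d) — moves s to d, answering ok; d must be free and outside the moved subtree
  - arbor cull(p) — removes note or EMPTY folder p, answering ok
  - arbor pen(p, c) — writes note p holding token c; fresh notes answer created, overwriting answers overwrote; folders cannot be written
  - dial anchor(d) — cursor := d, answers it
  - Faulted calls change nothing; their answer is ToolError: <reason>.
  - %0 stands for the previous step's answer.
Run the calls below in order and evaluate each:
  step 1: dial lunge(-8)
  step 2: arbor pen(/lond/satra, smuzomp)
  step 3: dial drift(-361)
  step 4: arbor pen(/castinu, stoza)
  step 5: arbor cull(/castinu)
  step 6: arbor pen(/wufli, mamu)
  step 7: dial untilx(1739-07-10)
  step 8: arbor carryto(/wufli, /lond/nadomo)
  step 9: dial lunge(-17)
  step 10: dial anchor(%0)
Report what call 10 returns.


Answer: 1737-10-09

Derivation:
Calling dial lunge passing n: -8, and see 1740-03-04.
Then arbor pen passing p: /lond/satra, c: smuzomp, and observe created.
I run dial drift passing n: -361, — result: 1739-03-09.
Then arbor pen passing p: /castinu, c: stoza, yielding created.
Next I call arbor cull passing p: /castinu, → ok.
I run arbor pen passing p: /wufli, c: mamu: created.
Invoking dial untilx passing d: 1739-07-10, — result: 123.
Next I call arbor carryto passing s: /wufli, d: /lond/nadomo, → ok.
I call dial lunge passing n: -17, yielding 1737-10-09.
I use dial anchor passing d: %0, — result: 1737-10-09.


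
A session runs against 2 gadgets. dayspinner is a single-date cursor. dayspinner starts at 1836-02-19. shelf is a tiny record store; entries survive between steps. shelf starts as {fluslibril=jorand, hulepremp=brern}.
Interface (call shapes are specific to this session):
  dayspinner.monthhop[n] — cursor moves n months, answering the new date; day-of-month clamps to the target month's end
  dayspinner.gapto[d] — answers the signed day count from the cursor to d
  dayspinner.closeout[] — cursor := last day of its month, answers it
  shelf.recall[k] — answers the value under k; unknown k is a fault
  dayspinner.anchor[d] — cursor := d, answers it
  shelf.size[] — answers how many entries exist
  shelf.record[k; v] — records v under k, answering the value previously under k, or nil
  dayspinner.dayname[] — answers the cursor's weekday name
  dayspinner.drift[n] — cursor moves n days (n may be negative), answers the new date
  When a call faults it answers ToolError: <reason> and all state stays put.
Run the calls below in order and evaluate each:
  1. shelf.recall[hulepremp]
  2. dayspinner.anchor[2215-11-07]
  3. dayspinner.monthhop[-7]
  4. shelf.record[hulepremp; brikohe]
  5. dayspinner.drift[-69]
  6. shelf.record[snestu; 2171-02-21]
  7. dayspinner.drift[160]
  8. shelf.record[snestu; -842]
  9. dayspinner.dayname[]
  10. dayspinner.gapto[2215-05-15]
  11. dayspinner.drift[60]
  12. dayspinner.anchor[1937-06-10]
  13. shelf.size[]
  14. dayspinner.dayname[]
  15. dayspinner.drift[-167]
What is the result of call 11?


>> shelf.recall(k: hulepremp)
<< brern
>> dayspinner.anchor(d: 2215-11-07)
<< 2215-11-07
>> dayspinner.monthhop(n: -7)
<< 2215-04-07
>> shelf.record(k: hulepremp, v: brikohe)
<< brern
>> dayspinner.drift(n: -69)
<< 2215-01-28
>> shelf.record(k: snestu, v: 2171-02-21)
<< nil
>> dayspinner.drift(n: 160)
<< 2215-07-07
>> shelf.record(k: snestu, v: -842)
<< 2171-02-21
>> dayspinner.dayname()
<< Friday
>> dayspinner.gapto(d: 2215-05-15)
<< -53
>> dayspinner.drift(n: 60)
<< 2215-09-05
>> dayspinner.anchor(d: 1937-06-10)
<< 1937-06-10
>> shelf.size()
<< 3
>> dayspinner.dayname()
<< Thursday
>> dayspinner.drift(n: -167)
<< 1936-12-25

Answer: 2215-09-05


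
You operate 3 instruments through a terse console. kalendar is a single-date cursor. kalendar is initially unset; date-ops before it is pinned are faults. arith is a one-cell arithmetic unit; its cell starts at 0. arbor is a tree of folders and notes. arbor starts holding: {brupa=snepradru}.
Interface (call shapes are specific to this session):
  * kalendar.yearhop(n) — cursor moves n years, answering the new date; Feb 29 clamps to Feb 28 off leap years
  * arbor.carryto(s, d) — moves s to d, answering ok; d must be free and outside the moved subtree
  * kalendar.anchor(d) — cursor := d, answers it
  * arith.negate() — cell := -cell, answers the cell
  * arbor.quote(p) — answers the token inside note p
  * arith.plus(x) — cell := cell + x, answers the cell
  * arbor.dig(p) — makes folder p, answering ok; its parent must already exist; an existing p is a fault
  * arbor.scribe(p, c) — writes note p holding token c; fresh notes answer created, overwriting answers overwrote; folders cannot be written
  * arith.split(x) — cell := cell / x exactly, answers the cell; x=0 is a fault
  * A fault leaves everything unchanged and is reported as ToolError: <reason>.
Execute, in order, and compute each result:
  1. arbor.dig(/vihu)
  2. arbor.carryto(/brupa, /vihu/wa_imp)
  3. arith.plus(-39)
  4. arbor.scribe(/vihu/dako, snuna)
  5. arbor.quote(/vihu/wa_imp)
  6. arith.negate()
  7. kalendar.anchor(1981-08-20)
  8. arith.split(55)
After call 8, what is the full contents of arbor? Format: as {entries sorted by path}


CALL arbor.dig[/vihu]
RET  ok
CALL arbor.carryto[/brupa; /vihu/wa_imp]
RET  ok
CALL arith.plus[-39]
RET  -39
CALL arbor.scribe[/vihu/dako; snuna]
RET  created
CALL arbor.quote[/vihu/wa_imp]
RET  snepradru
CALL arith.negate[]
RET  39
CALL kalendar.anchor[1981-08-20]
RET  1981-08-20
CALL arith.split[55]
RET  39/55

Answer: {vihu/, vihu/dako=snuna, vihu/wa_imp=snepradru}
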